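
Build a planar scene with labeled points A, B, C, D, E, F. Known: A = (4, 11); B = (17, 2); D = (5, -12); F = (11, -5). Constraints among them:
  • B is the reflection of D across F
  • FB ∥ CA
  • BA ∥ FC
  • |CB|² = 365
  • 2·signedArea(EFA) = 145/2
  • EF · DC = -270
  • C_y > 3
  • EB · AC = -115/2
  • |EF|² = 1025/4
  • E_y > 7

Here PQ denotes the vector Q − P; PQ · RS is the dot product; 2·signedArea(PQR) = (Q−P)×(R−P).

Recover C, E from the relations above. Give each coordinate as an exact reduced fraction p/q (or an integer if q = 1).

C = (-2, 4)
E = (1, 15/2)

1. C_x = -2  [FB ∥ CA ∩ BA ∥ FC]
2. C_y = 4  [FB ∥ CA ∩ BA ∥ FC]
   → C = (-2, 4)
3. E_x = 1  [EF · DC = -270 ∩ 2·signedArea(EFA) = 145/2]
4. E_y = 15/2  [EF · DC = -270 ∩ 2·signedArea(EFA) = 145/2]
   → E = (1, 15/2)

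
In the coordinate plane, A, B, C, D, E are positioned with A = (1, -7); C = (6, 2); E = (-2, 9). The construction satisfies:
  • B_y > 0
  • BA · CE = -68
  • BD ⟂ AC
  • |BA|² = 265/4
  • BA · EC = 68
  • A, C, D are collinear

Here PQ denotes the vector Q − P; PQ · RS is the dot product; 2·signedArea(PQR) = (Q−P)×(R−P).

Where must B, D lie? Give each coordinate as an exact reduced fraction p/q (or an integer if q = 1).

B = (-1/2, 1)
D = (857/212, -323/212)

1. B_x = -1/2  [line 8·x + -7·y + 11 = 0 ∩ |BA|² = 265/4]
2. B_y = 1  [line 8·x + -7·y + 11 = 0 ∩ |BA|² = 265/4]
   → B = (-1/2, 1)
3. D_x = 857/212  [A, C, D are collinear ∩ BD ⟂ AC]
4. D_y = -323/212  [A, C, D are collinear ∩ BD ⟂ AC]
   → D = (857/212, -323/212)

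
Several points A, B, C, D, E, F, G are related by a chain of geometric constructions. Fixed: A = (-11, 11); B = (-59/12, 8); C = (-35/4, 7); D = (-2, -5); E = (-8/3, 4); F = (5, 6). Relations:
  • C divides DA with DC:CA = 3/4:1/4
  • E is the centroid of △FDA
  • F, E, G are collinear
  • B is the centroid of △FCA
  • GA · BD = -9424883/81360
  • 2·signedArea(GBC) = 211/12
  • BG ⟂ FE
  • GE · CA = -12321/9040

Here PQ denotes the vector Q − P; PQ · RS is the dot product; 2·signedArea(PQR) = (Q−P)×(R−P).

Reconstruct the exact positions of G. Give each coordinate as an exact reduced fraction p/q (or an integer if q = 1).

G = (-25739/6780, 4187/1130)

1. G_x = -25739/6780  [F, E, G are collinear ∩ BG ⟂ FE]
2. G_y = 4187/1130  [F, E, G are collinear ∩ BG ⟂ FE]
   → G = (-25739/6780, 4187/1130)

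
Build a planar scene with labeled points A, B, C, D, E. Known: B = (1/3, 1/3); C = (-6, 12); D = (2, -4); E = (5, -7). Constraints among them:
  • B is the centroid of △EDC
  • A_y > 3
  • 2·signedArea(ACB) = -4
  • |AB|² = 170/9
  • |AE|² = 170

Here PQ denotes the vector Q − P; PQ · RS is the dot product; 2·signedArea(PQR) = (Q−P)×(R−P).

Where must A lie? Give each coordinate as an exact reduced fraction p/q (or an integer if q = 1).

A = (-2, 4)

1. A_x = -2  [line 35/3·x + 19/3·y + -2 = 0 ∩ |AE|² = 170]
2. A_y = 4  [line 35/3·x + 19/3·y + -2 = 0 ∩ |AE|² = 170]
   → A = (-2, 4)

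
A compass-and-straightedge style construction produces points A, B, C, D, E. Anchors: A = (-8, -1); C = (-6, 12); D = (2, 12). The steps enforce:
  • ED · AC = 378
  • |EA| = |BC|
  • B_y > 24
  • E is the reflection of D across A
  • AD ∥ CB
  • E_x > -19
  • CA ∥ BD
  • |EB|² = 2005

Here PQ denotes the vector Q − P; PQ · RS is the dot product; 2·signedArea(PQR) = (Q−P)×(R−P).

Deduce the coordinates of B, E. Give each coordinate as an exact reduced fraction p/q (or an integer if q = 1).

1. B_x = 4  [CA ∥ BD ∩ AD ∥ CB]
2. B_y = 25  [CA ∥ BD ∩ AD ∥ CB]
   → B = (4, 25)
3. E_x = -18  [E is the reflection of D across A]
4. E_y = -14  [E is the reflection of D across A]
   → E = (-18, -14)

B = (4, 25)
E = (-18, -14)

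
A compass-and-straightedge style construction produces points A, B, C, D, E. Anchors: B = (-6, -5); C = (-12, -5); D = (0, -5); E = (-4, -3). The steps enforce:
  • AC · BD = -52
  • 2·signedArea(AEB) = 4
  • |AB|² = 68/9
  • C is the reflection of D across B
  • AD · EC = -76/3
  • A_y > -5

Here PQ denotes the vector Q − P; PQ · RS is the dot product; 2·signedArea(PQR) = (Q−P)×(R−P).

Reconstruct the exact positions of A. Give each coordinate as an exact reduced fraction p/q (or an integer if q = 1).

A = (-10/3, -13/3)

1. A_x = -10/3  [AD · EC = -76/3 ∩ 2·signedArea(AEB) = 4]
2. A_y = -13/3  [AD · EC = -76/3 ∩ 2·signedArea(AEB) = 4]
   → A = (-10/3, -13/3)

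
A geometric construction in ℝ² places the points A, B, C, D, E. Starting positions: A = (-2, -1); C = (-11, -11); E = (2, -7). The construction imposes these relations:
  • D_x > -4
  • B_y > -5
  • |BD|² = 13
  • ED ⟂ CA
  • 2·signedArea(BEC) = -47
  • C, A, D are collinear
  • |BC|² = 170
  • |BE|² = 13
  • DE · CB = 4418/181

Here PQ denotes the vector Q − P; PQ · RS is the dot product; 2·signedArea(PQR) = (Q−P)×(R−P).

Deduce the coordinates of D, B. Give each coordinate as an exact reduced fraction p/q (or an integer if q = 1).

1. D_x = -578/181  [C, A, D are collinear ∩ ED ⟂ CA]
2. D_y = -421/181  [C, A, D are collinear ∩ ED ⟂ CA]
   → D = (-578/181, -421/181)
3. B_x = 0  [2·signedArea(BEC) = -47 ∩ DE · CB = 4418/181]
4. B_y = -4  [2·signedArea(BEC) = -47 ∩ DE · CB = 4418/181]
   → B = (0, -4)

B = (0, -4)
D = (-578/181, -421/181)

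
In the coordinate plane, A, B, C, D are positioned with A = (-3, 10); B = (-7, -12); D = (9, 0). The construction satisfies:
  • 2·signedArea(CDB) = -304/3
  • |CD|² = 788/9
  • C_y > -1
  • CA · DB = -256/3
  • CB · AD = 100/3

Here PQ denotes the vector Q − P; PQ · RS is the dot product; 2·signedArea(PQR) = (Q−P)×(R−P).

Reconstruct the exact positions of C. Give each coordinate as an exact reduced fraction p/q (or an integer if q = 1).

1. C_x = -1/3  [CA · DB = -256/3 ∩ 2·signedArea(CDB) = -304/3]
2. C_y = -2/3  [CA · DB = -256/3 ∩ 2·signedArea(CDB) = -304/3]
   → C = (-1/3, -2/3)

C = (-1/3, -2/3)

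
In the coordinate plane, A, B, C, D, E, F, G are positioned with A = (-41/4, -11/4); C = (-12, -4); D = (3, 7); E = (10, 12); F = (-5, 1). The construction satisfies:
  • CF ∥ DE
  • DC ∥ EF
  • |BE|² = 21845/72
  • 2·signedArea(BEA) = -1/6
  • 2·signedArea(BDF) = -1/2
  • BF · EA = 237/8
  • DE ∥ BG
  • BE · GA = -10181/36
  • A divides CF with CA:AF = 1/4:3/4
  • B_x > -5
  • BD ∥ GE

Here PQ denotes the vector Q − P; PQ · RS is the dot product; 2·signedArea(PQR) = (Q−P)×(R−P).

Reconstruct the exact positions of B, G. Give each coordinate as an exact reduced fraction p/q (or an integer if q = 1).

1. B_x = -49/12  [2·signedArea(BDF) = -1/2 ∩ BF · EA = 237/8]
2. B_y = 7/4  [2·signedArea(BDF) = -1/2 ∩ BF · EA = 237/8]
   → B = (-49/12, 7/4)
3. G_x = 35/12  [BE · GA = -10181/36 ∩ BD ∥ GE]
4. G_y = 27/4  [BE · GA = -10181/36 ∩ BD ∥ GE]
   → G = (35/12, 27/4)

B = (-49/12, 7/4)
G = (35/12, 27/4)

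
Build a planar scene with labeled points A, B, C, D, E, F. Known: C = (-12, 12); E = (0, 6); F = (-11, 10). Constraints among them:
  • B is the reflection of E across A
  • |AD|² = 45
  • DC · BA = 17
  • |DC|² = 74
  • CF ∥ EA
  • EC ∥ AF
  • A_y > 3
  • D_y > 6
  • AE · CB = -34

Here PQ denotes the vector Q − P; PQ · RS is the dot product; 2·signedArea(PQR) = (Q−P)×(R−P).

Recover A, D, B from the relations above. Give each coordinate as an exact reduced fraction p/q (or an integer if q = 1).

1. A_x = 1  [EC ∥ AF ∩ CF ∥ EA]
2. A_y = 4  [EC ∥ AF ∩ CF ∥ EA]
   → A = (1, 4)
3. B_x = 2  [B is the reflection of E across A]
4. B_y = 2  [B is the reflection of E across A]
   → B = (2, 2)
5. D_x = -5  [line 1·x + -2·y + 19 = 0 ∩ |DC|² = 74]
6. D_y = 7  [line 1·x + -2·y + 19 = 0 ∩ |DC|² = 74]
   → D = (-5, 7)

A = (1, 4)
B = (2, 2)
D = (-5, 7)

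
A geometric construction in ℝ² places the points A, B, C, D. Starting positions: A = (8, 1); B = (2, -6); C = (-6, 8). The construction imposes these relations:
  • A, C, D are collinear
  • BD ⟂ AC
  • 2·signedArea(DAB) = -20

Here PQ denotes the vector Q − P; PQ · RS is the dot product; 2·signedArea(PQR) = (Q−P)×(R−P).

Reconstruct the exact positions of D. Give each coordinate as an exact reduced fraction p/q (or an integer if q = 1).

D = (6, 2)

1. D_x = 6  [A, C, D are collinear ∩ BD ⟂ AC]
2. D_y = 2  [A, C, D are collinear ∩ BD ⟂ AC]
   → D = (6, 2)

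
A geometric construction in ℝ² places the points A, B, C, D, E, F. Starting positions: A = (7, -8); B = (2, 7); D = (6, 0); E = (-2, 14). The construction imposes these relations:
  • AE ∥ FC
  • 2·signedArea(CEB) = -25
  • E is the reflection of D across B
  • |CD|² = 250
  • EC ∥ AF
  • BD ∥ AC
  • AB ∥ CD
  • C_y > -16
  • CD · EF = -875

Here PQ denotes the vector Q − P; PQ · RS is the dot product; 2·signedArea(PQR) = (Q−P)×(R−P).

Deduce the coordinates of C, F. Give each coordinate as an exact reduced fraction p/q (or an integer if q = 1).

C = (11, -15)
F = (20, -37)

1. C_x = 11  [AB ∥ CD ∩ BD ∥ AC]
2. C_y = -15  [AB ∥ CD ∩ BD ∥ AC]
   → C = (11, -15)
3. F_x = 20  [AE ∥ FC ∩ EC ∥ AF]
4. F_y = -37  [AE ∥ FC ∩ EC ∥ AF]
   → F = (20, -37)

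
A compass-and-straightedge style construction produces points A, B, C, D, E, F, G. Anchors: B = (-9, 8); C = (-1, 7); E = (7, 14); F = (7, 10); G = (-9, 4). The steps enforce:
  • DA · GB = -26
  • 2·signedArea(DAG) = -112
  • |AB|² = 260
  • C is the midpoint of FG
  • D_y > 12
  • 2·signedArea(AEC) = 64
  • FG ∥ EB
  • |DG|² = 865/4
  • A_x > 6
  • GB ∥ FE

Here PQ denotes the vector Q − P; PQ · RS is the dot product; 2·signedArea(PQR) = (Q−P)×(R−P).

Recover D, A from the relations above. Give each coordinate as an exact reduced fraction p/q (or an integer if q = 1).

A = (7, 6)
D = (3, 25/2)

1. A_x = 7  [line 7·x + -8·y + -1 = 0 ∩ |AB|² = 260]
2. A_y = 6  [line 7·x + -8·y + -1 = 0 ∩ |AB|² = 260]
   → A = (7, 6)
3. D_x = 3  [2·signedArea(DAG) = -112 ∩ DA · GB = -26]
4. D_y = 25/2  [2·signedArea(DAG) = -112 ∩ DA · GB = -26]
   → D = (3, 25/2)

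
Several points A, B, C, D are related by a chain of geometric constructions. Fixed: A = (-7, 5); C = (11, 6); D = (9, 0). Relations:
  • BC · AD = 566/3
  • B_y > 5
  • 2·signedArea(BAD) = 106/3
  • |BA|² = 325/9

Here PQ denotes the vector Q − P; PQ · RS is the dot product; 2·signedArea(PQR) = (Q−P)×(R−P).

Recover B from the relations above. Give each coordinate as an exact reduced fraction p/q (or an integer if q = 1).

1. B_x = -1  [BC · AD = 566/3 ∩ 2·signedArea(BAD) = 106/3]
2. B_y = 16/3  [BC · AD = 566/3 ∩ 2·signedArea(BAD) = 106/3]
   → B = (-1, 16/3)

B = (-1, 16/3)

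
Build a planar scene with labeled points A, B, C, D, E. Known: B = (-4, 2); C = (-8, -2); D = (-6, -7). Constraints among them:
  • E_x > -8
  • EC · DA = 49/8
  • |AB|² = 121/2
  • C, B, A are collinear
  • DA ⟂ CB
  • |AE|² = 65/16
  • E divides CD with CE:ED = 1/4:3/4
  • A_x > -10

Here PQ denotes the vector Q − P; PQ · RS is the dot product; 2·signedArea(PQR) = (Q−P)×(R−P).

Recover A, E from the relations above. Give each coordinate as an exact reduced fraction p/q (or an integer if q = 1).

1. A_x = -19/2  [C, B, A are collinear ∩ DA ⟂ CB]
2. A_y = -7/2  [C, B, A are collinear ∩ DA ⟂ CB]
   → A = (-19/2, -7/2)
3. E_x = -15/2  [E divides CD with CE:ED = 1/4:3/4]
4. E_y = -13/4  [E divides CD with CE:ED = 1/4:3/4]
   → E = (-15/2, -13/4)

A = (-19/2, -7/2)
E = (-15/2, -13/4)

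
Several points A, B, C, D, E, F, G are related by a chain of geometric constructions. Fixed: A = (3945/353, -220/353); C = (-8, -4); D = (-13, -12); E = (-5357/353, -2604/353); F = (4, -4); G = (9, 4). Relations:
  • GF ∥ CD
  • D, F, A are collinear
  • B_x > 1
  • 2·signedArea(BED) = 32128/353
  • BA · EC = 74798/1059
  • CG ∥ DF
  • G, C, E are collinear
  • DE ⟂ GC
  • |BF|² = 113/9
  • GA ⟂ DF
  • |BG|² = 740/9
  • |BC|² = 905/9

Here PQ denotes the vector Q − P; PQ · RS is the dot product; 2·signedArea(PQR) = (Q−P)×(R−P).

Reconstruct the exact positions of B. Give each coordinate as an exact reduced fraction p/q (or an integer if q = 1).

B = (5/3, -4/3)

1. B_x = 5/3  [line 1632/353·x + 768/353·y + -1696/353 = 0 ∩ |BG|² = 740/9]
2. B_y = -4/3  [line 1632/353·x + 768/353·y + -1696/353 = 0 ∩ |BG|² = 740/9]
   → B = (5/3, -4/3)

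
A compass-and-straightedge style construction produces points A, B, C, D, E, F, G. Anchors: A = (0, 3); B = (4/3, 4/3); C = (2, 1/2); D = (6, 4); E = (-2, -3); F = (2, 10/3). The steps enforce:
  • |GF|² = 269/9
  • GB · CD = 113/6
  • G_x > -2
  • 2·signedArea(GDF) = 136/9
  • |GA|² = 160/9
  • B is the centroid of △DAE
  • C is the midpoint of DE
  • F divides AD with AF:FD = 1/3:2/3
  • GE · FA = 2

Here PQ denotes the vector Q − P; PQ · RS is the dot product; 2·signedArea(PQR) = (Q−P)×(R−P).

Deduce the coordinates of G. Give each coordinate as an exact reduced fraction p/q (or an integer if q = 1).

G = (-4/3, -1)

1. G_x = -4/3  [2·signedArea(GDF) = 136/9 ∩ GB · CD = 113/6]
2. G_y = -1  [2·signedArea(GDF) = 136/9 ∩ GB · CD = 113/6]
   → G = (-4/3, -1)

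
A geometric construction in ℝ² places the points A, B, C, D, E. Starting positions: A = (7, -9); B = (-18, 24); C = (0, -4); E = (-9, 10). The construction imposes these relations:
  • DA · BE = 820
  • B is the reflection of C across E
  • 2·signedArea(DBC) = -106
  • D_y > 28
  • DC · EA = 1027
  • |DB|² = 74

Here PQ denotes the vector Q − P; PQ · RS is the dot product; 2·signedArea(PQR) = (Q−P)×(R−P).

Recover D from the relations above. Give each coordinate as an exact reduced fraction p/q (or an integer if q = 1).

D = (-25, 29)

1. D_x = -25  [DA · BE = 820 ∩ 2·signedArea(DBC) = -106]
2. D_y = 29  [DA · BE = 820 ∩ 2·signedArea(DBC) = -106]
   → D = (-25, 29)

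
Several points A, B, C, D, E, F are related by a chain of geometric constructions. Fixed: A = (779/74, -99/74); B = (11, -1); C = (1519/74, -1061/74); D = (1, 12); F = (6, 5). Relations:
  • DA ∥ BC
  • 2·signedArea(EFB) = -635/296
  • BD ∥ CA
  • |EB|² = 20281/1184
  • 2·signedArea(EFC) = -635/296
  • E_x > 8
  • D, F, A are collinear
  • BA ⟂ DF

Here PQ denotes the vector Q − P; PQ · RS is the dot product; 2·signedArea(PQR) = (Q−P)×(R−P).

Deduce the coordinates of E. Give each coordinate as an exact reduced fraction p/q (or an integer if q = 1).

E = (2411/296, 591/296)

1. E_x = 2411/296  [2·signedArea(EFB) = -635/296 ∩ 2·signedArea(EFC) = -635/296]
2. E_y = 591/296  [2·signedArea(EFB) = -635/296 ∩ 2·signedArea(EFC) = -635/296]
   → E = (2411/296, 591/296)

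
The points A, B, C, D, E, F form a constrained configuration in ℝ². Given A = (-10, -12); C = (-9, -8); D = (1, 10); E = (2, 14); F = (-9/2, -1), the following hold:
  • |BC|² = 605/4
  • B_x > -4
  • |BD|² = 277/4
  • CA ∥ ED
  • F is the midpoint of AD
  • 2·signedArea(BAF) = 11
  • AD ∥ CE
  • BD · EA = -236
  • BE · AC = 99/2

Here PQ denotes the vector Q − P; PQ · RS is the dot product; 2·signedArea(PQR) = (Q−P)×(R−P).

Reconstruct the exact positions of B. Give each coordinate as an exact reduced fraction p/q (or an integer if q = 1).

B = (-7/2, 3)

1. B_x = -7/2  [BD · EA = -236 ∩ 2·signedArea(BAF) = 11]
2. B_y = 3  [BD · EA = -236 ∩ 2·signedArea(BAF) = 11]
   → B = (-7/2, 3)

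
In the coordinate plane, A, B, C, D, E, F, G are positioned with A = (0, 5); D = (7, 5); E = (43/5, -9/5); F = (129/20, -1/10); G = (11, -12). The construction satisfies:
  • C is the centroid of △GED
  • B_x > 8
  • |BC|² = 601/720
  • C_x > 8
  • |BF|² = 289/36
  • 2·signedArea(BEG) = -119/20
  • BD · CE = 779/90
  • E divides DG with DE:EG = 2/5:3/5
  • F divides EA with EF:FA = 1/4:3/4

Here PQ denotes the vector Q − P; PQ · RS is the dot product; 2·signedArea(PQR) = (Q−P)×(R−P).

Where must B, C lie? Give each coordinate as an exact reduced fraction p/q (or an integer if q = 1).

B = (163/20, -71/30)
C = (133/15, -44/15)

1. B_x = 163/20  [line 51/5·x + 12/5·y + -1549/20 = 0 ∩ |BF|² = 289/36]
2. B_y = -71/30  [line 51/5·x + 12/5·y + -1549/20 = 0 ∩ |BF|² = 289/36]
   → B = (163/20, -71/30)
3. C_x = 133/15  [BD · CE = 779/90 ∩ C is the centroid of △GED]
4. C_y = -44/15  [BD · CE = 779/90 ∩ C is the centroid of △GED]
   → C = (133/15, -44/15)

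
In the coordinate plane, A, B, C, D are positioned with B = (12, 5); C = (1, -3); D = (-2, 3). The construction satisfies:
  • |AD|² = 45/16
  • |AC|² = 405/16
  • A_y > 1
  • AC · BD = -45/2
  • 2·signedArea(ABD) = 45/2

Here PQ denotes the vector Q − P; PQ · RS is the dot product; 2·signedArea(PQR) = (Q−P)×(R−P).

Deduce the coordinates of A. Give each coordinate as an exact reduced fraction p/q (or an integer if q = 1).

1. A_x = -5/4  [2·signedArea(ABD) = 45/2 ∩ AC · BD = -45/2]
2. A_y = 3/2  [2·signedArea(ABD) = 45/2 ∩ AC · BD = -45/2]
   → A = (-5/4, 3/2)

A = (-5/4, 3/2)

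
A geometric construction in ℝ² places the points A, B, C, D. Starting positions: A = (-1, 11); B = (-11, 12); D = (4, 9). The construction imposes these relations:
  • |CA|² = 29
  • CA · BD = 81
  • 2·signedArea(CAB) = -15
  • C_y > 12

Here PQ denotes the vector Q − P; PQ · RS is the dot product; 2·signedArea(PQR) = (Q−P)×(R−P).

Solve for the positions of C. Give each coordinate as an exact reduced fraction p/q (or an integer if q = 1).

C = (-6, 13)

1. C_x = -6  [2·signedArea(CAB) = -15 ∩ CA · BD = 81]
2. C_y = 13  [2·signedArea(CAB) = -15 ∩ CA · BD = 81]
   → C = (-6, 13)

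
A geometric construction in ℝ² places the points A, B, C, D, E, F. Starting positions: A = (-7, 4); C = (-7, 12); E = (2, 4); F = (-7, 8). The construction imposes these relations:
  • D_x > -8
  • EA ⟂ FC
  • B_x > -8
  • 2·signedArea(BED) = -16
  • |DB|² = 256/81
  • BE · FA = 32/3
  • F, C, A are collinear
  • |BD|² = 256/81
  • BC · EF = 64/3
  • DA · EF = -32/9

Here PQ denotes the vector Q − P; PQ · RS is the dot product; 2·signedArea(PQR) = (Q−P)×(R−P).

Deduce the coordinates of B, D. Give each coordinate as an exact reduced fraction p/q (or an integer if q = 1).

1. B_x = -7  [BC · EF = 64/3 ∩ BE · FA = 32/3]
2. B_y = 20/3  [BC · EF = 64/3 ∩ BE · FA = 32/3]
   → B = (-7, 20/3)
3. D_x = -7  [2·signedArea(BED) = -16 ∩ DA · EF = -32/9]
4. D_y = 44/9  [2·signedArea(BED) = -16 ∩ DA · EF = -32/9]
   → D = (-7, 44/9)

B = (-7, 20/3)
D = (-7, 44/9)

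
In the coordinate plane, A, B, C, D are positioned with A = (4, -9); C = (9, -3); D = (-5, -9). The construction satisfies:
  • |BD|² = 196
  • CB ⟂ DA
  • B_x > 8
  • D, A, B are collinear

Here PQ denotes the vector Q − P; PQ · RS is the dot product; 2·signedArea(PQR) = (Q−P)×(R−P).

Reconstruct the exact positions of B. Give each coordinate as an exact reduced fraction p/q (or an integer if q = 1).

B = (9, -9)

1. B_x = 9  [D, A, B are collinear ∩ CB ⟂ DA]
2. B_y = -9  [D, A, B are collinear ∩ CB ⟂ DA]
   → B = (9, -9)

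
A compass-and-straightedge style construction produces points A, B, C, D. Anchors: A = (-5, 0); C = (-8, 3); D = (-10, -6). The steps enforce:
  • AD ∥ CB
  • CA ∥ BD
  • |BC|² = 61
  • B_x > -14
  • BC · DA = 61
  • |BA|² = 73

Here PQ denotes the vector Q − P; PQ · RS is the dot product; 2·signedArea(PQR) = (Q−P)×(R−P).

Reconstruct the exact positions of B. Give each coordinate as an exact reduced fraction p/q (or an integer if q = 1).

1. B_x = -13  [CA ∥ BD ∩ AD ∥ CB]
2. B_y = -3  [CA ∥ BD ∩ AD ∥ CB]
   → B = (-13, -3)

B = (-13, -3)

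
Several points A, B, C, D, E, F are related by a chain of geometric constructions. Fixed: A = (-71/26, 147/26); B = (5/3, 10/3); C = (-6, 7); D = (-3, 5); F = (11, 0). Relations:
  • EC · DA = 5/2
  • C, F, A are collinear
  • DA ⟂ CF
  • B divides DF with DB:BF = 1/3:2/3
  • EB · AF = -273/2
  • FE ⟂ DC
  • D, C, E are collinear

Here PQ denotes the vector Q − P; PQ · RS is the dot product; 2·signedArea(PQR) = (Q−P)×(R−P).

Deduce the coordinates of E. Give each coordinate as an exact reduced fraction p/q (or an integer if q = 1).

E = (9, -3)

1. E_x = 9  [D, C, E are collinear ∩ FE ⟂ DC]
2. E_y = -3  [D, C, E are collinear ∩ FE ⟂ DC]
   → E = (9, -3)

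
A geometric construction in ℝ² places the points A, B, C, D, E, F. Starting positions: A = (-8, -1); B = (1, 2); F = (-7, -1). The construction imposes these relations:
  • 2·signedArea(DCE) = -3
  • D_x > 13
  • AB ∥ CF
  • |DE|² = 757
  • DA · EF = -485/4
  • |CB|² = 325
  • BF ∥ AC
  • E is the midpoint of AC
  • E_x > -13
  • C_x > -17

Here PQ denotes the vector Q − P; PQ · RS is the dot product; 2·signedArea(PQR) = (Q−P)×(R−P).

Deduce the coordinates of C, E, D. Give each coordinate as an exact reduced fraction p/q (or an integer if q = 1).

1. C_x = -16  [AB ∥ CF ∩ BF ∥ AC]
2. C_y = -4  [AB ∥ CF ∩ BF ∥ AC]
   → C = (-16, -4)
3. E_x = -12  [E is the midpoint of AC]
4. E_y = -5/2  [E is the midpoint of AC]
   → E = (-12, -5/2)
5. D_x = 14  [DA · EF = -485/4 ∩ 2·signedArea(DCE) = -3]
6. D_y = 13/2  [DA · EF = -485/4 ∩ 2·signedArea(DCE) = -3]
   → D = (14, 13/2)

C = (-16, -4)
D = (14, 13/2)
E = (-12, -5/2)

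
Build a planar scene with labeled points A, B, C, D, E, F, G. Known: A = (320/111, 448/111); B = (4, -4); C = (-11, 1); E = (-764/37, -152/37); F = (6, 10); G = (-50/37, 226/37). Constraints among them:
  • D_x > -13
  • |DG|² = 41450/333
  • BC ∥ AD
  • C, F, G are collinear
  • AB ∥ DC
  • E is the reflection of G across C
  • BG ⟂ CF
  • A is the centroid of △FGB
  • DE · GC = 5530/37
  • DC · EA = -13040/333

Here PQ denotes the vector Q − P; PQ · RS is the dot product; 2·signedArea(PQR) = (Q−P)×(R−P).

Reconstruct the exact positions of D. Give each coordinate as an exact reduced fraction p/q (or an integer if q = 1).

D = (-1345/111, 1003/111)

1. D_x = -1345/111  [AB ∥ DC ∩ BC ∥ AD]
2. D_y = 1003/111  [AB ∥ DC ∩ BC ∥ AD]
   → D = (-1345/111, 1003/111)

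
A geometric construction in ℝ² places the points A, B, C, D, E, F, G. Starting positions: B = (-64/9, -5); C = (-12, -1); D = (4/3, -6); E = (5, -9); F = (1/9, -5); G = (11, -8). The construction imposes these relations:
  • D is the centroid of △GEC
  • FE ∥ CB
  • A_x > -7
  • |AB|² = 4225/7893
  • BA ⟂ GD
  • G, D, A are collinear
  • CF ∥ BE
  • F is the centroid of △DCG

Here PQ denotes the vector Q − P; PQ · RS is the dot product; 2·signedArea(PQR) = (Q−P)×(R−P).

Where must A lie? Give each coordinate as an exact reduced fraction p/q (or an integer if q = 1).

1. A_x = -54958/7893  [G, D, A are collinear ∩ BA ⟂ GD]
2. A_y = -11270/2631  [G, D, A are collinear ∩ BA ⟂ GD]
   → A = (-54958/7893, -11270/2631)

A = (-54958/7893, -11270/2631)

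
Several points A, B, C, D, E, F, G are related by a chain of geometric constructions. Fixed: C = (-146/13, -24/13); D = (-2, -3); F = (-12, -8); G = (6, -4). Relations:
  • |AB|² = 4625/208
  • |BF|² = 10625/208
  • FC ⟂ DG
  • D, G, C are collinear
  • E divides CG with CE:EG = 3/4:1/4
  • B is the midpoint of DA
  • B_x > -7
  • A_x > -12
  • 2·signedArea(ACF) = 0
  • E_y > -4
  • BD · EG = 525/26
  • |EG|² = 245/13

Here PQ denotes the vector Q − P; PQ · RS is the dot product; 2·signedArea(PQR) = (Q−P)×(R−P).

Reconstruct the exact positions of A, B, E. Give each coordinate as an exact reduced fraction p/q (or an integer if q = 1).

1. E_x = 22/13  [E divides CG with CE:EG = 3/4:1/4]
2. E_y = -45/13  [E divides CG with CE:EG = 3/4:1/4]
   → E = (22/13, -45/13)
3. B_x = -349/52  [line -56/13·x + 7/13·y + -707/26 = 0 ∩ |BF|² = 10625/208]
4. B_y = -83/26  [line -56/13·x + 7/13·y + -707/26 = 0 ∩ |BF|² = 10625/208]
   → B = (-349/52, -83/26)
5. A_x = -297/26  [2·signedArea(ACF) = 0 ∩ B is the midpoint of DA]
6. A_y = -44/13  [2·signedArea(ACF) = 0 ∩ B is the midpoint of DA]
   → A = (-297/26, -44/13)

A = (-297/26, -44/13)
B = (-349/52, -83/26)
E = (22/13, -45/13)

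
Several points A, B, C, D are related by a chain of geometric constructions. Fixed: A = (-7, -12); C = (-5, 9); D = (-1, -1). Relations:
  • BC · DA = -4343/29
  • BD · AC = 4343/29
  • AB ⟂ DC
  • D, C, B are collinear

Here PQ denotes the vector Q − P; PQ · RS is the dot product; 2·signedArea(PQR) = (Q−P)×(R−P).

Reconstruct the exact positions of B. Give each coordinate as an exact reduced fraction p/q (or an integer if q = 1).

1. B_x = 57/29  [D, C, B are collinear ∩ AB ⟂ DC]
2. B_y = -244/29  [D, C, B are collinear ∩ AB ⟂ DC]
   → B = (57/29, -244/29)

B = (57/29, -244/29)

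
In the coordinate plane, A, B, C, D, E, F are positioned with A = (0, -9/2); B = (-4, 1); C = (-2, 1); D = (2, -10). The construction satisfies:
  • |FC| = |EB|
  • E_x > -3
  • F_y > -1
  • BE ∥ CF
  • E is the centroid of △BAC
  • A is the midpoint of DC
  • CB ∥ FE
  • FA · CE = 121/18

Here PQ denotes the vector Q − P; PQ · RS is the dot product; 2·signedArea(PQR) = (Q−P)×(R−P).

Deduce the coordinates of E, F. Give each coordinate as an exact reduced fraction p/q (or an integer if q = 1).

1. E_x = -2  [E is the centroid of △BAC]
2. E_y = -5/6  [E is the centroid of △BAC]
   → E = (-2, -5/6)
3. F_x = 0  [CB ∥ FE ∩ BE ∥ CF]
4. F_y = -5/6  [CB ∥ FE ∩ BE ∥ CF]
   → F = (0, -5/6)

E = (-2, -5/6)
F = (0, -5/6)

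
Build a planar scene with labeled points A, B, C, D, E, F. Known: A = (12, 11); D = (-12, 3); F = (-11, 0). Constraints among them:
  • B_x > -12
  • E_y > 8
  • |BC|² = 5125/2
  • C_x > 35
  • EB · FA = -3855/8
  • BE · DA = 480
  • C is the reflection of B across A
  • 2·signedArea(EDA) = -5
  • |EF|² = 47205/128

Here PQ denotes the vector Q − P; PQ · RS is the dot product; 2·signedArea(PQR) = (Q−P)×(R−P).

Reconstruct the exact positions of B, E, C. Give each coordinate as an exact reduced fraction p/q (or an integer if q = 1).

B = (-47/4, 9/4)
C = (143/4, 79/4)
E = (97/16, 141/16)

1. E_x = 97/16  [line -8·x + 24·y + -163 = 0 ∩ |EF|² = 47205/128]
2. E_y = 141/16  [line -8·x + 24·y + -163 = 0 ∩ |EF|² = 47205/128]
   → E = (97/16, 141/16)
3. B_x = -47/4  [BE · DA = 480 ∩ EB · FA = -3855/8]
4. B_y = 9/4  [BE · DA = 480 ∩ EB · FA = -3855/8]
   → B = (-47/4, 9/4)
5. C_x = 143/4  [C is the reflection of B across A]
6. C_y = 79/4  [C is the reflection of B across A]
   → C = (143/4, 79/4)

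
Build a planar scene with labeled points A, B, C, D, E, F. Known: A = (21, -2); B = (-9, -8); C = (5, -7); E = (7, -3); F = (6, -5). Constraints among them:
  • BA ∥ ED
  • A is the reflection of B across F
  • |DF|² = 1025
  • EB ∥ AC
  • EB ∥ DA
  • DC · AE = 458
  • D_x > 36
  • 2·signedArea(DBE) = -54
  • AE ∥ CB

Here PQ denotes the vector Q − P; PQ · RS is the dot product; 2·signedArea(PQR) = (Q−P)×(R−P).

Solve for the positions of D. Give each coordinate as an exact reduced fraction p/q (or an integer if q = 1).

1. D_x = 37  [EB ∥ DA ∩ BA ∥ ED]
2. D_y = 3  [EB ∥ DA ∩ BA ∥ ED]
   → D = (37, 3)

D = (37, 3)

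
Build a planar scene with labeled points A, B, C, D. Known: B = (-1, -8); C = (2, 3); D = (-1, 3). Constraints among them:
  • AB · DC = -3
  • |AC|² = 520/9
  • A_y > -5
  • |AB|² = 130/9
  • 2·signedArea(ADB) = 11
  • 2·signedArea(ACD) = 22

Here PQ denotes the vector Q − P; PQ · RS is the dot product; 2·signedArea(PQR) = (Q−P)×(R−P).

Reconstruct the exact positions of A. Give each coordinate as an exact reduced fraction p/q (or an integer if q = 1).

A = (0, -13/3)

1. A_x = 0  [2·signedArea(ACD) = 22 ∩ 2·signedArea(ADB) = 11]
2. A_y = -13/3  [2·signedArea(ACD) = 22 ∩ 2·signedArea(ADB) = 11]
   → A = (0, -13/3)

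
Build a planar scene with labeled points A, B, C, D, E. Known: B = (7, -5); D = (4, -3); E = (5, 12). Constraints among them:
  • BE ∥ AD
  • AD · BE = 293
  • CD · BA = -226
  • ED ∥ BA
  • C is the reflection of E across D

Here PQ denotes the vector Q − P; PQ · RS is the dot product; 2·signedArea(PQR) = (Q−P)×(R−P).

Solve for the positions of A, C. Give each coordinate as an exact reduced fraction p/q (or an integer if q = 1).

1. A_x = 6  [BE ∥ AD ∩ ED ∥ BA]
2. A_y = -20  [BE ∥ AD ∩ ED ∥ BA]
   → A = (6, -20)
3. C_x = 3  [C is the reflection of E across D]
4. C_y = -18  [C is the reflection of E across D]
   → C = (3, -18)

A = (6, -20)
C = (3, -18)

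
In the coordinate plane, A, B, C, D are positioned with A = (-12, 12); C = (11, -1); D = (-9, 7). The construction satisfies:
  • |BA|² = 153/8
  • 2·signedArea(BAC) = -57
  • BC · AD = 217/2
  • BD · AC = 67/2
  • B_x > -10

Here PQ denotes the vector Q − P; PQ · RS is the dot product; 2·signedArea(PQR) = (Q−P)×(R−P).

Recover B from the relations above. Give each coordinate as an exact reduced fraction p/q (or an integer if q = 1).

B = (-39/4, 33/4)

1. B_x = -39/4  [2·signedArea(BAC) = -57 ∩ BD · AC = 67/2]
2. B_y = 33/4  [2·signedArea(BAC) = -57 ∩ BD · AC = 67/2]
   → B = (-39/4, 33/4)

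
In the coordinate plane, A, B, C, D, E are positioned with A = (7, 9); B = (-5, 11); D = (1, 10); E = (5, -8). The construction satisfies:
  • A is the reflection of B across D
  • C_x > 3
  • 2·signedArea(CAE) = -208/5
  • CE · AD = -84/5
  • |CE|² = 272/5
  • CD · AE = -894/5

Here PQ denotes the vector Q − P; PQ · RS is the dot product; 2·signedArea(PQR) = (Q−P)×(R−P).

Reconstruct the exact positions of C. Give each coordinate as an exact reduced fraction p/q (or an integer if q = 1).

1. C_x = 17/5  [CD · AE = -894/5 ∩ 2·signedArea(CAE) = -208/5]
2. C_y = -4/5  [CD · AE = -894/5 ∩ 2·signedArea(CAE) = -208/5]
   → C = (17/5, -4/5)

C = (17/5, -4/5)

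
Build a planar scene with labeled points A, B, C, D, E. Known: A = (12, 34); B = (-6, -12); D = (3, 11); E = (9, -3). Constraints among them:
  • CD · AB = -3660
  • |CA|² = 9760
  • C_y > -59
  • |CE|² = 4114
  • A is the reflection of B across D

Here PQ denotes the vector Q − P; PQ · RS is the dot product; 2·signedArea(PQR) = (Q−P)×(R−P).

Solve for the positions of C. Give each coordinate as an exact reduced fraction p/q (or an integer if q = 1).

C = (-24, -58)

1. C_x = -24  [line 18·x + 46·y + 3100 = 0 ∩ |CA|² = 9760]
2. C_y = -58  [line 18·x + 46·y + 3100 = 0 ∩ |CA|² = 9760]
   → C = (-24, -58)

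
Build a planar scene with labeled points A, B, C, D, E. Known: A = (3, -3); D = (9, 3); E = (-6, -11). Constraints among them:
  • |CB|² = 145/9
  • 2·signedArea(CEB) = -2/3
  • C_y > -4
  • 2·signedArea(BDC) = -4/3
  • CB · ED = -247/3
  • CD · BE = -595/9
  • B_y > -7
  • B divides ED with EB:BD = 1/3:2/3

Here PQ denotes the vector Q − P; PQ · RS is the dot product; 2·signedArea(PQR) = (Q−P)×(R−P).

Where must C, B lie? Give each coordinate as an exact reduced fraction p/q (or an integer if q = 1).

1. B_x = -1  [B divides ED with EB:BD = 1/3:2/3]
2. B_y = -19/3  [B divides ED with EB:BD = 1/3:2/3]
   → B = (-1, -19/3)
3. C_x = 2  [CB · ED = -247/3 ∩ 2·signedArea(BDC) = -4/3]
4. C_y = -11/3  [CB · ED = -247/3 ∩ 2·signedArea(BDC) = -4/3]
   → C = (2, -11/3)

B = (-1, -19/3)
C = (2, -11/3)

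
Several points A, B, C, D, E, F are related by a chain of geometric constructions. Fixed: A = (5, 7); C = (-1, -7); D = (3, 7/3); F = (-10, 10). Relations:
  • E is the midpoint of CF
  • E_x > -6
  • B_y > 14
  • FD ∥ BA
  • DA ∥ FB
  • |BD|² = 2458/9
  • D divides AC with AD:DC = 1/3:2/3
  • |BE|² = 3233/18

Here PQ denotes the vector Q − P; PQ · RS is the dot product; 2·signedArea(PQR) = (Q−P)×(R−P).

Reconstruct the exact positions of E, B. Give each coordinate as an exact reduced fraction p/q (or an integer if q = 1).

1. E_x = -11/2  [E is the midpoint of CF]
2. E_y = 3/2  [E is the midpoint of CF]
   → E = (-11/2, 3/2)
3. B_x = -8  [FD ∥ BA ∩ DA ∥ FB]
4. B_y = 44/3  [FD ∥ BA ∩ DA ∥ FB]
   → B = (-8, 44/3)

B = (-8, 44/3)
E = (-11/2, 3/2)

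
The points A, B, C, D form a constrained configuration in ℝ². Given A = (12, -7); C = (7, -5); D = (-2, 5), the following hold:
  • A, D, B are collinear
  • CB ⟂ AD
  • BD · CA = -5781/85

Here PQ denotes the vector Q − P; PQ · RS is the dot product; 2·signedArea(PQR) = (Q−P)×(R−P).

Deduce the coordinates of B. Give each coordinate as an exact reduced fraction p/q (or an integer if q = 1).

B = (691/85, -313/85)

1. B_x = 691/85  [A, D, B are collinear ∩ CB ⟂ AD]
2. B_y = -313/85  [A, D, B are collinear ∩ CB ⟂ AD]
   → B = (691/85, -313/85)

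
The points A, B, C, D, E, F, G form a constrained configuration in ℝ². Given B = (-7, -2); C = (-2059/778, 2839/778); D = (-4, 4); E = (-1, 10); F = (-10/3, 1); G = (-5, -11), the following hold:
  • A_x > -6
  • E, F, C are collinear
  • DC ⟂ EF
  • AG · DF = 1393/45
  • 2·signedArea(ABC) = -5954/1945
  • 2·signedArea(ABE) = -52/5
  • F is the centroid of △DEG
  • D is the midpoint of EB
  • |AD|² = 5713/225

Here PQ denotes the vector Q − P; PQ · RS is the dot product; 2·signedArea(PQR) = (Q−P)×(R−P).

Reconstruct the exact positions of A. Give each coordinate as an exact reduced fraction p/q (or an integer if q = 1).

A = (-83/15, -4/5)

1. A_x = -83/15  [2·signedArea(ABC) = -5954/1945 ∩ AG · DF = 1393/45]
2. A_y = -4/5  [2·signedArea(ABC) = -5954/1945 ∩ AG · DF = 1393/45]
   → A = (-83/15, -4/5)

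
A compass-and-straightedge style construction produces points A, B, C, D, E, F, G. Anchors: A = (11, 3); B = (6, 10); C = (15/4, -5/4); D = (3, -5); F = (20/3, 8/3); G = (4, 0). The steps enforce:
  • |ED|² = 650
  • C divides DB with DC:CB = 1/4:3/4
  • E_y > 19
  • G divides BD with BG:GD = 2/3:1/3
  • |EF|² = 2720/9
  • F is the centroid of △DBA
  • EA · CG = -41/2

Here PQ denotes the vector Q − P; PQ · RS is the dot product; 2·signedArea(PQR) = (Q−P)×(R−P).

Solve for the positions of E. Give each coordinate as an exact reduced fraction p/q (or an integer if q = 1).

1. E_x = 8  [line -1/4·x + -5/4·y + 27 = 0 ∩ |ED|² = 650]
2. E_y = 20  [line -1/4·x + -5/4·y + 27 = 0 ∩ |ED|² = 650]
   → E = (8, 20)

E = (8, 20)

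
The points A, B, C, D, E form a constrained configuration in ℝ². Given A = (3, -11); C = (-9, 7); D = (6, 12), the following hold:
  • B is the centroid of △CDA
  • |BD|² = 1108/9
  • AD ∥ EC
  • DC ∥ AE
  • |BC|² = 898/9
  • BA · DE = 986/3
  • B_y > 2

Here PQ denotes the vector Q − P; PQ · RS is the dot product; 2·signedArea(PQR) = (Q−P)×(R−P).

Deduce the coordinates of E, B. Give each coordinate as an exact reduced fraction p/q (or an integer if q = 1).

1. E_x = -12  [AD ∥ EC ∩ DC ∥ AE]
2. E_y = -16  [AD ∥ EC ∩ DC ∥ AE]
   → E = (-12, -16)
3. B_x = 0  [B is the centroid of △CDA]
4. B_y = 8/3  [B is the centroid of △CDA]
   → B = (0, 8/3)

B = (0, 8/3)
E = (-12, -16)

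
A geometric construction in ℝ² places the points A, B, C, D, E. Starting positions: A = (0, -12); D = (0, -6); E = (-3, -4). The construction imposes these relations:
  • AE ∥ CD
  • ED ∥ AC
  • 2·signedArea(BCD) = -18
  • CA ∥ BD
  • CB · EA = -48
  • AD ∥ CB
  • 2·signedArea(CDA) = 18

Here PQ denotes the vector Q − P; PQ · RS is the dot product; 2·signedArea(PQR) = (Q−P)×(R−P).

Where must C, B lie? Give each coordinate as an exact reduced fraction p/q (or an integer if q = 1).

B = (3, -8)
C = (3, -14)

1. C_x = 3  [AE ∥ CD ∩ ED ∥ AC]
2. C_y = -14  [AE ∥ CD ∩ ED ∥ AC]
   → C = (3, -14)
3. B_x = 3  [CA ∥ BD ∩ AD ∥ CB]
4. B_y = -8  [CA ∥ BD ∩ AD ∥ CB]
   → B = (3, -8)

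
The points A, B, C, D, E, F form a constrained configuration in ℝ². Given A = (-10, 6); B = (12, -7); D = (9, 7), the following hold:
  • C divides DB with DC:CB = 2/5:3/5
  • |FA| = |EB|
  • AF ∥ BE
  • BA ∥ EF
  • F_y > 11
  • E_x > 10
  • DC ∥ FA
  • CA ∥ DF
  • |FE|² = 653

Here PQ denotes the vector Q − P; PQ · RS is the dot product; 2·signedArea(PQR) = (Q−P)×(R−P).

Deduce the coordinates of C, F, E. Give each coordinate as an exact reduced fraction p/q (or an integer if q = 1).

1. C_x = 51/5  [C divides DB with DC:CB = 2/5:3/5]
2. C_y = 7/5  [C divides DB with DC:CB = 2/5:3/5]
   → C = (51/5, 7/5)
3. F_x = -56/5  [DC ∥ FA ∩ CA ∥ DF]
4. F_y = 58/5  [DC ∥ FA ∩ CA ∥ DF]
   → F = (-56/5, 58/5)
5. E_x = 54/5  [BA ∥ EF ∩ AF ∥ BE]
6. E_y = -7/5  [BA ∥ EF ∩ AF ∥ BE]
   → E = (54/5, -7/5)

C = (51/5, 7/5)
E = (54/5, -7/5)
F = (-56/5, 58/5)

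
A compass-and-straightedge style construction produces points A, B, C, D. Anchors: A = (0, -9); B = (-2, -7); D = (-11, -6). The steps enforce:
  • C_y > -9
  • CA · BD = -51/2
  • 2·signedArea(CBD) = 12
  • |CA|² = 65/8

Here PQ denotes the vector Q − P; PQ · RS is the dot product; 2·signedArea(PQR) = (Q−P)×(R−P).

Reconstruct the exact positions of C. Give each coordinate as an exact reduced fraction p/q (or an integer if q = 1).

1. C_x = -11/4  [2·signedArea(CBD) = 12 ∩ CA · BD = -51/2]
2. C_y = -33/4  [2·signedArea(CBD) = 12 ∩ CA · BD = -51/2]
   → C = (-11/4, -33/4)

C = (-11/4, -33/4)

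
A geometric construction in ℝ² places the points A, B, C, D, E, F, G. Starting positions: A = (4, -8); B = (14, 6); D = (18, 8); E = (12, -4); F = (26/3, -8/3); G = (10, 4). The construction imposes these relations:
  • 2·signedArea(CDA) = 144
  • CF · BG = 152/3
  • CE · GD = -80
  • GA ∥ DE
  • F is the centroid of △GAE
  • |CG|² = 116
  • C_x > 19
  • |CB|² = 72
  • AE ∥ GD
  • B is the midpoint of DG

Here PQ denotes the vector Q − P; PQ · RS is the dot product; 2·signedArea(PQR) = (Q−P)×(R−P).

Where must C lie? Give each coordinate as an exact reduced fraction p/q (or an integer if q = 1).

C = (20, 0)

1. C_x = 20  [CE · GD = -80 ∩ 2·signedArea(CDA) = 144]
2. C_y = 0  [CE · GD = -80 ∩ 2·signedArea(CDA) = 144]
   → C = (20, 0)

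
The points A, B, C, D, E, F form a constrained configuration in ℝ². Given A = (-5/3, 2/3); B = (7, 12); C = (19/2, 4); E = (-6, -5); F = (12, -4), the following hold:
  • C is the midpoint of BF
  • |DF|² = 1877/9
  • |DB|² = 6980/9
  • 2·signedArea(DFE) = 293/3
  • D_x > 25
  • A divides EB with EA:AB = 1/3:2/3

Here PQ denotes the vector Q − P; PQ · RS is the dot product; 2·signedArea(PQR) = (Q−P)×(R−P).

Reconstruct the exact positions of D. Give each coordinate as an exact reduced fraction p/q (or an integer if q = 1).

D = (77/3, -26/3)

1. D_x = 77/3  [line 1·x + -18·y + -545/3 = 0 ∩ |DF|² = 1877/9]
2. D_y = -26/3  [line 1·x + -18·y + -545/3 = 0 ∩ |DF|² = 1877/9]
   → D = (77/3, -26/3)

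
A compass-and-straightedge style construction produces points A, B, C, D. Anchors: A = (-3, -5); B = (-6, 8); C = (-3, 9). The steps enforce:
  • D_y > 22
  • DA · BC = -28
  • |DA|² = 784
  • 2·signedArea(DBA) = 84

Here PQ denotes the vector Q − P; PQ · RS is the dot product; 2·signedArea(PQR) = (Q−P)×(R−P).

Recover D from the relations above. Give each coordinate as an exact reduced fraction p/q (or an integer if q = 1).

1. D_x = -3  [DA · BC = -28 ∩ 2·signedArea(DBA) = 84]
2. D_y = 23  [DA · BC = -28 ∩ 2·signedArea(DBA) = 84]
   → D = (-3, 23)

D = (-3, 23)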